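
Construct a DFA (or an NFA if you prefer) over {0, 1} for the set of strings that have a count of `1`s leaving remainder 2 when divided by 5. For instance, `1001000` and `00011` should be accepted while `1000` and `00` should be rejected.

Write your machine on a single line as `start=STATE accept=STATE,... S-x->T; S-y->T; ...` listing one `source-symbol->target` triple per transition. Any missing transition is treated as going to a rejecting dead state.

The only thing that matters is how many `1`s have appeared, reduced mod 5. Use one state per residue: s0 for 0, …, s4 for 4. Reading `1` moves to the next residue; anything else stays put. s2 is accepting.
5 states suffice.
        0   1  
>  s0   s0  s1 
   s1   s1  s2 
 * s2   s2  s3 
   s3   s3  s4 
   s4   s4  s0 
(> = start, * = accepting)

start=s0; accept=s2; s0-0->s0; s0-1->s1; s1-0->s1; s1-1->s2; s2-0->s2; s2-1->s3; s3-0->s3; s3-1->s4; s4-0->s4; s4-1->s0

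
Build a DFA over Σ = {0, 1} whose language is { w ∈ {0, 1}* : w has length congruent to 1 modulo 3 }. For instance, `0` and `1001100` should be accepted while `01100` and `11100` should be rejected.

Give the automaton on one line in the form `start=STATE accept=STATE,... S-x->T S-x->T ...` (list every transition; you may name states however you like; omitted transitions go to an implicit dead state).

Count input length modulo 3: every symbol advances one step around the cycle A → B → C → A. Accept at B.
With 3 states:
       0  1 
>  A   B  B 
 * B   C  C 
   C   A  A 
(> = start, * = accepting)

start=A accept=B A-0->B A-1->B B-0->C B-1->C C-0->A C-1->A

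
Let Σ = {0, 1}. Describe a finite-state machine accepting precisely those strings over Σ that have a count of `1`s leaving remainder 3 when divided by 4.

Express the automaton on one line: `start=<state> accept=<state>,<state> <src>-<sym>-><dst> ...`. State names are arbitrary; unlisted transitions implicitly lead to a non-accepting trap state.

The only thing that matters is how many `1`s have appeared, reduced mod 4. Use one state per residue: s0 for 0, …, s3 for 3. Reading `1` moves to the next residue; anything else stays put. s3 is accepting.
4 states suffice.
        0   1  
>  s0   s0  s1 
   s1   s1  s2 
   s2   s2  s3 
 * s3   s3  s0 
(> = start, * = accepting)

start=s0 accept=s3 s0-0->s0 s0-1->s1 s1-0->s1 s1-1->s2 s2-0->s2 s2-1->s3 s3-0->s3 s3-1->s0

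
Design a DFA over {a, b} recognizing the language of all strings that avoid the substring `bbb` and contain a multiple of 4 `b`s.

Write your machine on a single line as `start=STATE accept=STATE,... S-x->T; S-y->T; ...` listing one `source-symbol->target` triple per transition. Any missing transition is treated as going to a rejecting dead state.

start=s0; accept=s0,s10,s11; s0-a->s0; s0-b->s1; s1-a->s2; s1-b->s3; s2-a->s2; s2-b->s4; s3-a->s5; s3-b->s6; s4-a->s5; s4-b->s7; s5-a->s5; s5-b->s8; s6-a->s6; s6-b->s6; s7-a->s9; s7-b->s6; s8-a->s9; s8-b->s10; s9-a->s9; s9-b->s11; s10-a->s0; s10-b->s6; s11-a->s0; s11-b->s12; s12-a->s2; s12-b->s6

Build one automaton per condition and run them in lockstep. One (4 states) tracks partial matches of the forbidden pattern `bbb`; the other (4 states) tracks the count of `b`s modulo 4. Each combined state is a pair, one component from each; accept when both components accept. After merging equivalent states the machine shrinks.
With 13 states:
          a    b  
>* s0     s0   s1 
   s1     s2   s3 
   s2     s2   s4 
   s3     s5   s6 
   s4     s5   s7 
   s5     s5   s8 
   s6     s6   s6 
   s7     s9   s6 
   s8     s9  s10 
   s9     s9  s11 
 * s10    s0   s6 
 * s11    s0  s12 
   s12    s2   s6 
(> = start, * = accepting)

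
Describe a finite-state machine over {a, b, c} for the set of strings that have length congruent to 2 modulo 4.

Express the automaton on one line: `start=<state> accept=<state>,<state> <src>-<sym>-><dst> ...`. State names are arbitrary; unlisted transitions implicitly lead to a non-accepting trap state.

Only the length mod 4 matters, so use a 4-cycle: from any state, every input symbol moves to the next state, wrapping q3 back to q0. Mark q2 accepting.
A 4-state machine:
        a   b   c  
>  q0   q1  q1  q1 
   q1   q2  q2  q2 
 * q2   q3  q3  q3 
   q3   q0  q0  q0 
(> = start, * = accepting)

start=q0 accept=q2 q0-a->q1 q0-b->q1 q0-c->q1 q1-a->q2 q1-b->q2 q1-c->q2 q2-a->q3 q2-b->q3 q2-c->q3 q3-a->q0 q3-b->q0 q3-c->q0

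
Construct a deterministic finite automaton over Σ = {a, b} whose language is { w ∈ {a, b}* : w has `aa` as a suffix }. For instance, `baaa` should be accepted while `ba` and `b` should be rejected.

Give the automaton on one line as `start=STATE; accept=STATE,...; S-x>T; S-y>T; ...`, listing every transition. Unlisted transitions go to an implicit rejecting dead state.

Let each state record the length of the longest suffix of the input read so far that is also a prefix of `aa`. S1 means the last symbol is `a`; S2 means the last 2 symbols are `aa`. Accept only at S2, where the string currently ends in `aa`.
        a   b  
>  S0   S1  S0 
   S1   S2  S0 
 * S2   S2  S0 
(> = start, * = accepting)

start=S0; accept=S2; S0-a>S1; S0-b>S0; S1-a>S2; S1-b>S0; S2-a>S2; S2-b>S0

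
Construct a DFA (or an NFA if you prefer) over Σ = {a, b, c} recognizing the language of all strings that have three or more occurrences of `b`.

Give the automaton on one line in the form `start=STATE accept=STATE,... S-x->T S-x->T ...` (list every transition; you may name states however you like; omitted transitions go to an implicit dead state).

start=S0 accept=S3,S4 S0-a->S0 S0-b->S1 S0-c->S0 S1-a->S1 S1-b->S2 S1-c->S1 S2-a->S2 S2-b->S3 S2-c->S2 S3-a->S3 S3-b->S4 S3-c->S3 S4-a->S4 S4-b->S4 S4-c->S4

Only the number of `b`s matters, and only up to 4. Make a chain S0 → S1 → S2 → S3 → S4 advanced by each `b` (with S4 absorbing); every other symbol self-loops. The accepting set is {S3, S4}.
        a   b   c  
>  S0   S0  S1  S0 
   S1   S1  S2  S1 
   S2   S2  S3  S2 
 * S3   S3  S4  S3 
 * S4   S4  S4  S4 
(> = start, * = accepting)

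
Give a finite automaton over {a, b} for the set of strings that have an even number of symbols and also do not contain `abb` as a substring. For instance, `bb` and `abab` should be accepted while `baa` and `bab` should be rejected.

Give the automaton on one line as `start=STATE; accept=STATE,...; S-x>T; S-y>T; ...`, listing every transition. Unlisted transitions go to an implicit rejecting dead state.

start=s0; accept=s0,s3,s4; s0-a>s1; s0-b>s2; s1-a>s3; s1-b>s4; s2-a>s3; s2-b>s0; s3-a>s1; s3-b>s5; s4-a>s1; s4-b>s6; s5-a>s3; s5-b>s6; s6-a>s6; s6-b>s6

Build one automaton per condition and run them in lockstep. One (2 states) tracks the input length modulo 2; the other (4 states) tracks partial matches of the forbidden pattern `abb`. Each combined state is a pair, one component from each; accept when both components accept. Equivalent product states are then merged.
7 states suffice.
        a   b  
>* s0   s1  s2 
   s1   s3  s4 
   s2   s3  s0 
 * s3   s1  s5 
 * s4   s1  s6 
   s5   s3  s6 
   s6   s6  s6 
(> = start, * = accepting)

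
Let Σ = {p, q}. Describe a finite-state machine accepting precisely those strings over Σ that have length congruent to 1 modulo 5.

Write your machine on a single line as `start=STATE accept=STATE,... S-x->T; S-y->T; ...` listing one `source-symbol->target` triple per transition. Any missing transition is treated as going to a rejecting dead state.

start=S0; accept=S1; S0-p->S1; S0-q->S1; S1-p->S2; S1-q->S2; S2-p->S3; S2-q->S3; S3-p->S4; S3-q->S4; S4-p->S0; S4-q->S0

Count input length modulo 5: every symbol advances one step around the cycle S0 → S1 → S2 → S3 → S4 → S0. Accept at S1.
5 states suffice.
        p   q  
>  S0   S1  S1 
 * S1   S2  S2 
   S2   S3  S3 
   S3   S4  S4 
   S4   S0  S0 
(> = start, * = accepting)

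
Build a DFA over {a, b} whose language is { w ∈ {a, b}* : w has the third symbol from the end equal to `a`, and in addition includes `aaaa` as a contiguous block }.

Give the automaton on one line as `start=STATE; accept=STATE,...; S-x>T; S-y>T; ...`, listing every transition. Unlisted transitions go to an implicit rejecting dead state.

Handle the two conditions separately and then intersect. The first has 15 states tracking the last 3 symbols read; the second has 5 states tracking whether and how much of `aaaa` has been seen. A product state is a pair (one from each), accepting exactly when both do.
With 23 states:
          a    b  
>  s0     s1   s2 
   s1     s3   s4 
   s2     s5   s6 
   s3     s7   s8 
   s4     s9  s10 
   s5    s11  s12 
   s6    s13  s14 
   s7    s15   s8 
   s8     s9  s10 
   s9    s11  s12 
   s10   s13  s14 
   s11    s7   s8 
   s12    s9  s10 
   s13   s11  s12 
   s14   s13  s14 
 * s15   s15  s16 
 * s16   s17  s18 
 * s17   s19  s20 
 * s18   s21  s22 
   s19   s15  s16 
   s20   s17  s18 
   s21   s19  s20 
   s22   s21  s22 
(> = start, * = accepting)

start=s0; accept=s15,s16,s17,s18; s0-a>s1; s0-b>s2; s1-a>s3; s1-b>s4; s2-a>s5; s2-b>s6; s3-a>s7; s3-b>s8; s4-a>s9; s4-b>s10; s5-a>s11; s5-b>s12; s6-a>s13; s6-b>s14; s7-a>s15; s7-b>s8; s8-a>s9; s8-b>s10; s9-a>s11; s9-b>s12; s10-a>s13; s10-b>s14; s11-a>s7; s11-b>s8; s12-a>s9; s12-b>s10; s13-a>s11; s13-b>s12; s14-a>s13; s14-b>s14; s15-a>s15; s15-b>s16; s16-a>s17; s16-b>s18; s17-a>s19; s17-b>s20; s18-a>s21; s18-b>s22; s19-a>s15; s19-b>s16; s20-a>s17; s20-b>s18; s21-a>s19; s21-b>s20; s22-a>s21; s22-b>s22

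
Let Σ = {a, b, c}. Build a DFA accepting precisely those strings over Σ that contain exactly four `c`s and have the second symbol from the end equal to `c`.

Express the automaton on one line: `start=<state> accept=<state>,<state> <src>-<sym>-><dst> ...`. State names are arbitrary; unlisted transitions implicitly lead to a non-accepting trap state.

Run two small machines in parallel and take their product. The first has 6 states tracking the count of `c`s, saturating at 5; the second has 13 states tracking the last 2 symbols read. A product state is a pair (one from each), accepting exactly when both do. Equivalent product states are then merged.
With 9 states:
        a   b   c  
>  s0   s0  s0  s1 
   s1   s1  s1  s2 
   s2   s2  s2  s3 
   s3   s4  s4  s5 
   s4   s4  s4  s6 
 * s5   s7  s7  s8 
   s6   s7  s7  s8 
 * s7   s8  s8  s8 
   s8   s8  s8  s8 
(> = start, * = accepting)

start=s0 accept=s5,s7 s0-a->s0 s0-b->s0 s0-c->s1 s1-a->s1 s1-b->s1 s1-c->s2 s2-a->s2 s2-b->s2 s2-c->s3 s3-a->s4 s3-b->s4 s3-c->s5 s4-a->s4 s4-b->s4 s4-c->s6 s5-a->s7 s5-b->s7 s5-c->s8 s6-a->s7 s6-b->s7 s6-c->s8 s7-a->s8 s7-b->s8 s7-c->s8 s8-a->s8 s8-b->s8 s8-c->s8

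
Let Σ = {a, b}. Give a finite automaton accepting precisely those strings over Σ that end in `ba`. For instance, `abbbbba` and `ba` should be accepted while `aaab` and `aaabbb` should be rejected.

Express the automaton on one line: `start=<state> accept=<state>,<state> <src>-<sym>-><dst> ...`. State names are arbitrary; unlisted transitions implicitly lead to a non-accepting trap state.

start=q0 accept=q2 q0-a->q0 q0-b->q1 q1-a->q2 q1-b->q1 q2-a->q0 q2-b->q1

Remember how much of `ba` the current input suffix matches. State q0 means no match yet; q1 means the last symbol is `b`; q2 means the last 2 symbols are `ba`. Only q2 accepts. On a mismatch, fall back to the longest proper suffix that is still a prefix of `ba`.
3 states suffice.
        a   b  
>  q0   q0  q1 
   q1   q2  q1 
 * q2   q0  q1 
(> = start, * = accepting)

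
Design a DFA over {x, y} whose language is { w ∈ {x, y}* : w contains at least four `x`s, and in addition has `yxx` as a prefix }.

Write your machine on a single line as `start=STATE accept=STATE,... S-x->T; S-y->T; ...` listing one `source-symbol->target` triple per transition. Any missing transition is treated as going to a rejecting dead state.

start=s0; accept=s11,s12; s0-x->s1; s0-y->s2; s1-x->s3; s1-y->s1; s2-x->s4; s2-y->s5; s3-x->s6; s3-y->s3; s4-x->s7; s4-y->s1; s5-x->s1; s5-y->s5; s6-x->s8; s6-y->s6; s7-x->s9; s7-y->s7; s8-x->s10; s8-y->s8; s9-x->s11; s9-y->s9; s10-x->s10; s10-y->s10; s11-x->s12; s11-y->s11; s12-x->s12; s12-y->s12

Run two small machines in parallel and take their product. One (6 states) tracks the count of `x`s, saturating at 5; the other (5 states) tracks whether the input so far still matches the prefix `yxx`. Each combined state is a pair, one component from each; accept when both components accept.
With 13 states:
          x    y  
>  s0     s1   s2 
   s1     s3   s1 
   s2     s4   s5 
   s3     s6   s3 
   s4     s7   s1 
   s5     s1   s5 
   s6     s8   s6 
   s7     s9   s7 
   s8    s10   s8 
   s9    s11   s9 
   s10   s10  s10 
 * s11   s12  s11 
 * s12   s12  s12 
(> = start, * = accepting)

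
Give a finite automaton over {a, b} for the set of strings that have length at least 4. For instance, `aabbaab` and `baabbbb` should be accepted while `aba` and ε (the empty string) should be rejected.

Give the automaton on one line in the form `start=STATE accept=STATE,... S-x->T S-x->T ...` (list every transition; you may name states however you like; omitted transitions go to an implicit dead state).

start=s0 accept=s4,s5 s0-a->s1 s0-b->s1 s1-a->s2 s1-b->s2 s2-a->s3 s2-b->s3 s3-a->s4 s3-b->s4 s4-a->s5 s4-b->s5 s5-a->s5 s5-b->s5

Count input length up to 5: every symbol moves from s0 toward s5, which means 'more than 4' and absorbs. Accept from {s4, s5}.
6 states suffice.
        a   b  
>  s0   s1  s1 
   s1   s2  s2 
   s2   s3  s3 
   s3   s4  s4 
 * s4   s5  s5 
 * s5   s5  s5 
(> = start, * = accepting)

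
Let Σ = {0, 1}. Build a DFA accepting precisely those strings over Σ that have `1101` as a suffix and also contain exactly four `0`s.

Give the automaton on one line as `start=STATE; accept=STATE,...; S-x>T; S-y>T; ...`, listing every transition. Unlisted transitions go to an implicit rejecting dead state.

start=q0; accept=q8; q0-0>q1; q0-1>q0; q1-0>q2; q1-1>q1; q2-0>q3; q2-1>q2; q3-0>q4; q3-1>q5; q4-0>q4; q4-1>q4; q5-0>q4; q5-1>q6; q6-0>q7; q6-1>q6; q7-0>q4; q7-1>q8; q8-0>q4; q8-1>q4

Build one automaton per condition and run them in lockstep. One (5 states) tracks how much of the suffix `1101` has currently been matched; the other (6 states) tracks the count of `0`s, saturating at 5. Each combined state is a pair, one component from each; accept when both components accept. Equivalent product states are then merged.
With 9 states:
        0   1  
>  q0   q1  q0 
   q1   q2  q1 
   q2   q3  q2 
   q3   q4  q5 
   q4   q4  q4 
   q5   q4  q6 
   q6   q7  q6 
   q7   q4  q8 
 * q8   q4  q4 
(> = start, * = accepting)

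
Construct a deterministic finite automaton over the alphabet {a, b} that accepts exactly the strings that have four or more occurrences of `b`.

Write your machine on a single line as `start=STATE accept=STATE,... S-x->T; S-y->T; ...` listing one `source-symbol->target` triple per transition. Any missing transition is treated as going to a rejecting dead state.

Count `b`s, saturating at 5: states q0 through q4 mean 0 through 4 `b`s seen; q5 means more than 4. Each `b` increments (capped at q5); other symbols loop. Accept from {q4, q5}.
With 6 states:
        a   b  
>  q0   q0  q1 
   q1   q1  q2 
   q2   q2  q3 
   q3   q3  q4 
 * q4   q4  q5 
 * q5   q5  q5 
(> = start, * = accepting)

start=q0; accept=q4,q5; q0-a->q0; q0-b->q1; q1-a->q1; q1-b->q2; q2-a->q2; q2-b->q3; q3-a->q3; q3-b->q4; q4-a->q4; q4-b->q5; q5-a->q5; q5-b->q5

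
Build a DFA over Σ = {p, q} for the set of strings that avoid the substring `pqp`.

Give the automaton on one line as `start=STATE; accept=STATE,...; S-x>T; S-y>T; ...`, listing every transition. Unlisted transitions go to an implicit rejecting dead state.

Track partial matches of the forbidden pattern `pqp`. State D is a dead state reached once `pqp` has occurred; every other state accepts. A means no part of `pqp` is currently matched.
       p  q 
>* A   B  A 
 * B   B  C 
 * C   D  A 
   D   D  D 
(> = start, * = accepting)

start=A; accept=A,B,C; A-p>B; A-q>A; B-p>B; B-q>C; C-p>D; C-q>A; D-p>D; D-q>D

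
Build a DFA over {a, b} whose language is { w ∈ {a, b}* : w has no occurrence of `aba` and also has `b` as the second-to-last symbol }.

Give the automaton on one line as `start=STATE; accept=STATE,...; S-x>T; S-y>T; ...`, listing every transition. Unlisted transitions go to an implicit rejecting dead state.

start=S0; accept=S4,S5; S0-a>S1; S0-b>S2; S1-a>S1; S1-b>S3; S2-a>S4; S2-b>S5; S3-a>S6; S3-b>S5; S4-a>S1; S4-b>S3; S5-a>S4; S5-b>S5; S6-a>S6; S6-b>S6

Run two small machines in parallel and take their product. One (4 states) tracks partial matches of the forbidden pattern `aba`; the other (7 states) tracks the last 2 symbols read. Each combined state is a pair, one component from each; accept when both components accept. Minimizing collapses redundant product states.
7 states suffice.
        a   b  
>  S0   S1  S2 
   S1   S1  S3 
   S2   S4  S5 
   S3   S6  S5 
 * S4   S1  S3 
 * S5   S4  S5 
   S6   S6  S6 
(> = start, * = accepting)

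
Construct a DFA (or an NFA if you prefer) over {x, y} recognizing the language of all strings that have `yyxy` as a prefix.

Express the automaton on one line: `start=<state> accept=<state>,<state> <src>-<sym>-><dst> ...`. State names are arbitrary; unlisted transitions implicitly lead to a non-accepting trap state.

Walk along `yyxy` while the input agrees: from q0 take `y` to q1, and so on. Any deviation drops to the rejecting sink q5. Once q4 is reached the prefix is confirmed and every continuation is accepted.
A 6-state machine:
        x   y  
>  q0   q5  q1 
   q1   q5  q2 
   q2   q3  q5 
   q3   q5  q4 
 * q4   q4  q4 
   q5   q5  q5 
(> = start, * = accepting)

start=q0 accept=q4 q0-x->q5 q0-y->q1 q1-x->q5 q1-y->q2 q2-x->q3 q2-y->q5 q3-x->q5 q3-y->q4 q4-x->q4 q4-y->q4 q5-x->q5 q5-y->q5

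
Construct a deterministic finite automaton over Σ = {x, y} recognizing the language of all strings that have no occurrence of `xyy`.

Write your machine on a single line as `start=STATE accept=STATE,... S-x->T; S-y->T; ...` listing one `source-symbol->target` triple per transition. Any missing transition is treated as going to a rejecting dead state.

Track partial matches of the forbidden pattern `xyy`. State D is a dead state reached once `xyy` has occurred; every other state accepts. A means no part of `xyy` is currently matched.
With 4 states:
       x  y 
>* A   B  A 
 * B   B  C 
 * C   B  D 
   D   D  D 
(> = start, * = accepting)

start=A; accept=A,B,C; A-x->B; A-y->A; B-x->B; B-y->C; C-x->B; C-y->D; D-x->D; D-y->D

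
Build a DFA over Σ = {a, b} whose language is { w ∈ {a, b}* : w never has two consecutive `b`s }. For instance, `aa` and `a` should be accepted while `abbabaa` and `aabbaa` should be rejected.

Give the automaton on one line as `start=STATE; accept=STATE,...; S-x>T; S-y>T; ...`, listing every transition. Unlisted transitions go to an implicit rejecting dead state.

start=q0; accept=q0,q1; q0-a>q0; q0-b>q1; q1-a>q0; q1-b>q2; q2-a>q2; q2-b>q2

Track partial matches of the forbidden pattern `bb`. State q2 is a dead state reached once `bb` has occurred; every other state accepts. q0 means no part of `bb` is currently matched.
        a   b  
>* q0   q0  q1 
 * q1   q0  q2 
   q2   q2  q2 
(> = start, * = accepting)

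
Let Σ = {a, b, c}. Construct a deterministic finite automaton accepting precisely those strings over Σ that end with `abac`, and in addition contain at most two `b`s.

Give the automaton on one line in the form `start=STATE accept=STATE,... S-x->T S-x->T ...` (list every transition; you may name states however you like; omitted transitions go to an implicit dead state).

Run two small machines in parallel and take their product. One (5 states) tracks how much of the suffix `abac` has currently been matched; the other (4 states) tracks the count of `b`s, saturating at 3. Each combined state is a pair, one component from each; accept when both components accept. After merging equivalent states the machine shrinks.
With 11 states:
          a    b    c  
>  q0     q1   q2   q0 
   q1     q1   q3   q0 
   q2     q4   q5   q2 
   q3     q6   q5   q2 
   q4     q4   q7   q2 
   q5     q5   q5   q5 
   q6     q4   q7   q8 
   q7     q9   q5   q5 
 * q8     q4   q5   q2 
   q9     q5   q5  q10 
 * q10    q5   q5   q5 
(> = start, * = accepting)

start=q0 accept=q8,q10 q0-a->q1 q0-b->q2 q0-c->q0 q1-a->q1 q1-b->q3 q1-c->q0 q2-a->q4 q2-b->q5 q2-c->q2 q3-a->q6 q3-b->q5 q3-c->q2 q4-a->q4 q4-b->q7 q4-c->q2 q5-a->q5 q5-b->q5 q5-c->q5 q6-a->q4 q6-b->q7 q6-c->q8 q7-a->q9 q7-b->q5 q7-c->q5 q8-a->q4 q8-b->q5 q8-c->q2 q9-a->q5 q9-b->q5 q9-c->q10 q10-a->q5 q10-b->q5 q10-c->q5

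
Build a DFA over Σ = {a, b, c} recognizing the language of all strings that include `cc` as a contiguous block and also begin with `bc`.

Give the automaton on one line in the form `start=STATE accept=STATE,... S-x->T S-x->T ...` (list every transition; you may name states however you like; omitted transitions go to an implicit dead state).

start=q0 accept=q7 q0-a->q1 q0-b->q2 q0-c->q3 q1-a->q1 q1-b->q1 q1-c->q3 q2-a->q1 q2-b->q1 q2-c->q4 q3-a->q1 q3-b->q1 q3-c->q5 q4-a->q6 q4-b->q6 q4-c->q7 q5-a->q5 q5-b->q5 q5-c->q5 q6-a->q6 q6-b->q6 q6-c->q4 q7-a->q7 q7-b->q7 q7-c->q7

Run two small machines in parallel and take their product. The first has 3 states tracking whether and how much of `cc` has been seen; the second has 4 states tracking whether the input so far still matches the prefix `bc`. A product state is a pair (one from each), accepting exactly when both do.
8 states suffice.
        a   b   c  
>  q0   q1  q2  q3 
   q1   q1  q1  q3 
   q2   q1  q1  q4 
   q3   q1  q1  q5 
   q4   q6  q6  q7 
   q5   q5  q5  q5 
   q6   q6  q6  q4 
 * q7   q7  q7  q7 
(> = start, * = accepting)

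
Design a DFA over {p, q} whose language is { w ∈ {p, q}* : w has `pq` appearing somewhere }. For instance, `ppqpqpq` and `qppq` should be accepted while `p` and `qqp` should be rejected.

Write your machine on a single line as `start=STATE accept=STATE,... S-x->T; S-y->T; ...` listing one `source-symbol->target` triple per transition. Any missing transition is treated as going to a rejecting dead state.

start=S0; accept=S2; S0-p->S1; S0-q->S0; S1-p->S1; S1-q->S2; S2-p->S2; S2-q->S2

Track how much of `pq` has been matched so far: state S0 is no progress, S2 is the absorbing accept state reached once `pq` has occurred. Intermediate states record partial matches; on a mismatch, fall back to the longest reusable overlap.
With 3 states:
        p   q  
>  S0   S1  S0 
   S1   S1  S2 
 * S2   S2  S2 
(> = start, * = accepting)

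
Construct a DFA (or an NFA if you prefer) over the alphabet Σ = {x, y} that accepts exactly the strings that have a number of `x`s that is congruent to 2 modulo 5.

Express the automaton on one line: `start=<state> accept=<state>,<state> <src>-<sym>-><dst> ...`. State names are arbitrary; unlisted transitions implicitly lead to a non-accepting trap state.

start=q0 accept=q2 q0-x->q1 q0-y->q0 q1-x->q2 q1-y->q1 q2-x->q3 q2-y->q2 q3-x->q4 q3-y->q3 q4-x->q0 q4-y->q4

Keep the running count of `x`s modulo 5: each `x` advances along the cycle q0 → q1 → q2 → q3 → q4 → q0 while other symbols loop. Accept at q2.
        x   y  
>  q0   q1  q0 
   q1   q2  q1 
 * q2   q3  q2 
   q3   q4  q3 
   q4   q0  q4 
(> = start, * = accepting)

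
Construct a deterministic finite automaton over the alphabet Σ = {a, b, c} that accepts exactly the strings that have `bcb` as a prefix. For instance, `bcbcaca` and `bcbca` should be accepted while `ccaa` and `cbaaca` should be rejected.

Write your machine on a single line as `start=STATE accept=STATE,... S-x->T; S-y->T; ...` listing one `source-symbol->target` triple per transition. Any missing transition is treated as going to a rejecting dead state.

Walk along `bcb` while the input agrees: from q0 take `b` to q1, and so on. Any deviation drops to the rejecting sink q4. Once q3 is reached the prefix is confirmed and every continuation is accepted.
A 5-state machine:
        a   b   c  
>  q0   q4  q1  q4 
   q1   q4  q4  q2 
   q2   q4  q3  q4 
 * q3   q3  q3  q3 
   q4   q4  q4  q4 
(> = start, * = accepting)

start=q0; accept=q3; q0-a->q4; q0-b->q1; q0-c->q4; q1-a->q4; q1-b->q4; q1-c->q2; q2-a->q4; q2-b->q3; q2-c->q4; q3-a->q3; q3-b->q3; q3-c->q3; q4-a->q4; q4-b->q4; q4-c->q4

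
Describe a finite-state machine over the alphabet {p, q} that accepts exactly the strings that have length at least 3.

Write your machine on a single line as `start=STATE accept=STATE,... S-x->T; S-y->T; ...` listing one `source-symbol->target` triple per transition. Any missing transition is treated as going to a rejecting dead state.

We only need to distinguish lengths 0, 1, …, 3, and '>3'. Chain S0 → S1 → S2 → S3 → S4 on every symbol, with S4 looping. Accepting states: {S3, S4}.
5 states suffice.
        p   q  
>  S0   S1  S1 
   S1   S2  S2 
   S2   S3  S3 
 * S3   S4  S4 
 * S4   S4  S4 
(> = start, * = accepting)

start=S0; accept=S3,S4; S0-p->S1; S0-q->S1; S1-p->S2; S1-q->S2; S2-p->S3; S2-q->S3; S3-p->S4; S3-q->S4; S4-p->S4; S4-q->S4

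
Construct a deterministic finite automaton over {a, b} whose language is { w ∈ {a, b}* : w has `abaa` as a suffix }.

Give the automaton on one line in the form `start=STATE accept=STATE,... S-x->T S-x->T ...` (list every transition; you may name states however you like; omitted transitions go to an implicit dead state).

Let each state record the length of the longest suffix of the input read so far that is also a prefix of `abaa`. q1 means the last symbol is `a`; q2 means the last 2 symbols are `ab`; q3 means the last 3 symbols are `aba`; q4 means the last 4 symbols are `abaa`. Accept only at q4, where the string currently ends in `abaa`.
        a   b  
>  q0   q1  q0 
   q1   q1  q2 
   q2   q3  q0 
   q3   q4  q2 
 * q4   q1  q2 
(> = start, * = accepting)

start=q0 accept=q4 q0-a->q1 q0-b->q0 q1-a->q1 q1-b->q2 q2-a->q3 q2-b->q0 q3-a->q4 q3-b->q2 q4-a->q1 q4-b->q2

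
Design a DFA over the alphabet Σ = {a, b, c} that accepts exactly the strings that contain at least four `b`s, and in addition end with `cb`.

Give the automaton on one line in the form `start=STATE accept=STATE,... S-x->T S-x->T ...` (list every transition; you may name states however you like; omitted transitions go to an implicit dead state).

start=S0 accept=S5 S0-a->S0 S0-b->S1 S0-c->S0 S1-a->S1 S1-b->S2 S1-c->S1 S2-a->S2 S2-b->S3 S2-c->S2 S3-a->S3 S3-b->S3 S3-c->S4 S4-a->S3 S4-b->S5 S4-c->S4 S5-a->S3 S5-b->S3 S5-c->S4

Handle the two conditions separately and then intersect. One (6 states) tracks the count of `b`s, saturating at 5; the other (3 states) tracks how much of the suffix `cb` has currently been matched. Each combined state is a pair, one component from each; accept when both components accept. After merging equivalent states the machine shrinks.
6 states suffice.
        a   b   c  
>  S0   S0  S1  S0 
   S1   S1  S2  S1 
   S2   S2  S3  S2 
   S3   S3  S3  S4 
   S4   S3  S5  S4 
 * S5   S3  S3  S4 
(> = start, * = accepting)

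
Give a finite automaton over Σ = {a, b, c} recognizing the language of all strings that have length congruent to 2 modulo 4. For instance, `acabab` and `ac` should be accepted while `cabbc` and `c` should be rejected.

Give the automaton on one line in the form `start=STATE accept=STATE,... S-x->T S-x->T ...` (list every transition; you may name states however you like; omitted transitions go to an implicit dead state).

Count input length modulo 4: every symbol advances one step around the cycle q0 → q1 → q2 → q3 → q0. Accept at q2.
        a   b   c  
>  q0   q1  q1  q1 
   q1   q2  q2  q2 
 * q2   q3  q3  q3 
   q3   q0  q0  q0 
(> = start, * = accepting)

start=q0 accept=q2 q0-a->q1 q0-b->q1 q0-c->q1 q1-a->q2 q1-b->q2 q1-c->q2 q2-a->q3 q2-b->q3 q2-c->q3 q3-a->q0 q3-b->q0 q3-c->q0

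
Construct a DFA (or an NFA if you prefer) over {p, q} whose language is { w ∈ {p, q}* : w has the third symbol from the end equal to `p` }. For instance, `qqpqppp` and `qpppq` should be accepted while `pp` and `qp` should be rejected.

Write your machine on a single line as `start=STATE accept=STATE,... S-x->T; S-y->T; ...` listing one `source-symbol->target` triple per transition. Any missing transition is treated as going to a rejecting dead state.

A DFA must remember the last 3 symbols (since which symbol is third-to-last isn't known until the input ends). Use one state per possible window of the last ≤3 symbols; accept from those whose window starts with `p`.
15 states suffice.
          p    q  
>  s0     s1   s2 
   s1     s3   s4 
   s2     s5   s6 
   s3     s7   s8 
   s4     s9  s10 
   s5    s11  s12 
   s6    s13  s14 
 * s7     s7   s8 
 * s8     s9  s10 
 * s9    s11  s12 
 * s10   s13  s14 
   s11    s7   s8 
   s12    s9  s10 
   s13   s11  s12 
   s14   s13  s14 
(> = start, * = accepting)

start=s0; accept=s7,s8,s9,s10; s0-p->s1; s0-q->s2; s1-p->s3; s1-q->s4; s2-p->s5; s2-q->s6; s3-p->s7; s3-q->s8; s4-p->s9; s4-q->s10; s5-p->s11; s5-q->s12; s6-p->s13; s6-q->s14; s7-p->s7; s7-q->s8; s8-p->s9; s8-q->s10; s9-p->s11; s9-q->s12; s10-p->s13; s10-q->s14; s11-p->s7; s11-q->s8; s12-p->s9; s12-q->s10; s13-p->s11; s13-q->s12; s14-p->s13; s14-q->s14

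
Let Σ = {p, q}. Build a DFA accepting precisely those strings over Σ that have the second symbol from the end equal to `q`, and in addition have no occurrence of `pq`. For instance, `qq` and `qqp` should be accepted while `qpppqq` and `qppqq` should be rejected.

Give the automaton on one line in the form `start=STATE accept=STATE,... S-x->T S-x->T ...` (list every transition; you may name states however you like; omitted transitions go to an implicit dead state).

Run two small machines in parallel and take their product. The first has 7 states tracking the last 2 symbols read; the second has 3 states tracking partial matches of the forbidden pattern `pq`. A product state is a pair (one from each), accepting exactly when both do. Equivalent product states are then merged.
With 5 states:
       p  q 
>  A   B  C 
   B   B  B 
   C   D  E 
 * D   B  B 
 * E   D  E 
(> = start, * = accepting)

start=A accept=D,E A-p->B A-q->C B-p->B B-q->B C-p->D C-q->E D-p->B D-q->B E-p->D E-q->E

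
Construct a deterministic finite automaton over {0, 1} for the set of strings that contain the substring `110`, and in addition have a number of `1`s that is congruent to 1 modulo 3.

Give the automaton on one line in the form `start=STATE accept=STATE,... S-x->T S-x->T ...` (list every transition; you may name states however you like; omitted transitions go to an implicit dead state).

Handle the two conditions separately and then intersect. One (4 states) tracks whether and how much of `110` has been seen; the other (3 states) tracks the count of `1`s modulo 3. Each combined state is a pair, one component from each; accept when both components accept.
       0  1 
>  A   A  B 
   B   C  D 
   C   C  E 
   D   F  G 
   E   H  G 
   F   F  I 
   G   I  J 
   H   H  K 
   I   I  L 
   J   L  D 
   K   A  J 
 * L   L  F 
(> = start, * = accepting)

start=A accept=L A-0->A A-1->B B-0->C B-1->D C-0->C C-1->E D-0->F D-1->G E-0->H E-1->G F-0->F F-1->I G-0->I G-1->J H-0->H H-1->K I-0->I I-1->L J-0->L J-1->D K-0->A K-1->J L-0->L L-1->F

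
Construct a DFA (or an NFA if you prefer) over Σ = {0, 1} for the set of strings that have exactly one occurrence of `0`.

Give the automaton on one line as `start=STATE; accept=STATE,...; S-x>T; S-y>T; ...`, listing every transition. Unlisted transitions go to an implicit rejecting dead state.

Only the number of `0`s matters, and only up to 2. Make a chain q0 → q1 → q2 advanced by each `0` (with q2 absorbing); every other symbol self-loops. The accepting set is {q1}.
With 3 states:
        0   1  
>  q0   q1  q0 
 * q1   q2  q1 
   q2   q2  q2 
(> = start, * = accepting)

start=q0; accept=q1; q0-0>q1; q0-1>q0; q1-0>q2; q1-1>q1; q2-0>q2; q2-1>q2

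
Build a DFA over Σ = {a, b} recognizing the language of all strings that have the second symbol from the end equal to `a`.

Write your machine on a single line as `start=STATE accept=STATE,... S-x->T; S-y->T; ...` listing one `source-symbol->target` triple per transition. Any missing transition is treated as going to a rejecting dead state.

Because acceptance depends on a position counted from the end, the machine has to buffer the most recent 2 symbols. Make each state the string of the last up-to-2 symbols read; on input `x` shift the window left and append `x`. Accept when the buffered window has length 2 and begins with `a`.
A 7-state machine:
        a   b  
>  S0   S1  S2 
   S1   S3  S4 
   S2   S5  S6 
 * S3   S3  S4 
 * S4   S5  S6 
   S5   S3  S4 
   S6   S5  S6 
(> = start, * = accepting)

start=S0; accept=S3,S4; S0-a->S1; S0-b->S2; S1-a->S3; S1-b->S4; S2-a->S5; S2-b->S6; S3-a->S3; S3-b->S4; S4-a->S5; S4-b->S6; S5-a->S3; S5-b->S4; S6-a->S5; S6-b->S6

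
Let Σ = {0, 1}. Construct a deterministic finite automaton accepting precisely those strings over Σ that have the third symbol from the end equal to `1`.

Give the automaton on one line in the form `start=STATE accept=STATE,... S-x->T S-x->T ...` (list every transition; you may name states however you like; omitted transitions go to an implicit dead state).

A DFA must remember the last 3 symbols (since which symbol is third-to-last isn't known until the input ends). Use one state per possible window of the last ≤3 symbols; accept from those whose window starts with `1`.
A 15-state machine:
          0    1  
>  q0     q1   q2 
   q1     q3   q4 
   q2     q5   q6 
   q3     q7   q8 
   q4     q9  q10 
   q5    q11  q12 
   q6    q13  q14 
   q7     q7   q8 
   q8     q9  q10 
   q9    q11  q12 
   q10   q13  q14 
 * q11    q7   q8 
 * q12    q9  q10 
 * q13   q11  q12 
 * q14   q13  q14 
(> = start, * = accepting)

start=q0 accept=q11,q12,q13,q14 q0-0->q1 q0-1->q2 q1-0->q3 q1-1->q4 q2-0->q5 q2-1->q6 q3-0->q7 q3-1->q8 q4-0->q9 q4-1->q10 q5-0->q11 q5-1->q12 q6-0->q13 q6-1->q14 q7-0->q7 q7-1->q8 q8-0->q9 q8-1->q10 q9-0->q11 q9-1->q12 q10-0->q13 q10-1->q14 q11-0->q7 q11-1->q8 q12-0->q9 q12-1->q10 q13-0->q11 q13-1->q12 q14-0->q13 q14-1->q14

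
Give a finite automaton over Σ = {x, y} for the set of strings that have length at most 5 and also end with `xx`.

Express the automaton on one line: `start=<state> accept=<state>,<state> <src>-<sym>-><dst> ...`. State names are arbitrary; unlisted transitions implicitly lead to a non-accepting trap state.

start=s0 accept=s3,s6,s9,s12 s0-x->s1 s0-y->s2 s1-x->s3 s1-y->s4 s2-x->s5 s2-y->s4 s3-x->s6 s3-y->s7 s4-x->s8 s4-y->s7 s5-x->s6 s5-y->s7 s6-x->s9 s6-y->s10 s7-x->s11 s7-y->s10 s8-x->s9 s8-y->s10 s9-x->s12 s9-y->s10 s10-x->s10 s10-y->s10 s11-x->s12 s11-y->s10 s12-x->s10 s12-y->s10

Build one automaton per condition and run them in lockstep. One (7 states) tracks the input length, saturating at 6; the other (3 states) tracks how much of the suffix `xx` has currently been matched. Each combined state is a pair, one component from each; accept when both components accept. Equivalent product states are then merged.
13 states suffice.
          x    y  
>  s0     s1   s2 
   s1     s3   s4 
   s2     s5   s4 
 * s3     s6   s7 
   s4     s8   s7 
   s5     s6   s7 
 * s6     s9  s10 
   s7    s11  s10 
   s8     s9  s10 
 * s9    s12  s10 
   s10   s10  s10 
   s11   s12  s10 
 * s12   s10  s10 
(> = start, * = accepting)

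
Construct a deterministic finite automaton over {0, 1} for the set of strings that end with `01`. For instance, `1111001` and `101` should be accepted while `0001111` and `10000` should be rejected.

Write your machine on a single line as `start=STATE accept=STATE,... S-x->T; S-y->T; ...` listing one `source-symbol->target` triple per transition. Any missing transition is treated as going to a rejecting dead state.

Remember how much of `01` the current input suffix matches. State s0 means no match yet; s1 means the last symbol is `0`; s2 means the last 2 symbols are `01`. Only s2 accepts. On a mismatch, fall back to the longest proper suffix that is still a prefix of `01`.
With 3 states:
        0   1  
>  s0   s1  s0 
   s1   s1  s2 
 * s2   s1  s0 
(> = start, * = accepting)

start=s0; accept=s2; s0-0->s1; s0-1->s0; s1-0->s1; s1-1->s2; s2-0->s1; s2-1->s0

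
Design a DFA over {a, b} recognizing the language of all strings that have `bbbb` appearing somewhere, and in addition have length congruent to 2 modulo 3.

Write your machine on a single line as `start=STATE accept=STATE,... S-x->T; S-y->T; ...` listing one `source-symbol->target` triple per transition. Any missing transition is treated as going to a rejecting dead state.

Build one automaton per condition and run them in lockstep. One (5 states) tracks whether and how much of `bbbb` has been seen; the other (3 states) tracks the input length modulo 3. Each combined state is a pair, one component from each; accept when both components accept.
A 15-state machine:
          a    b  
>  q0     q1   q2 
   q1     q3   q4 
   q2     q3   q5 
   q3     q0   q6 
   q4     q0   q7 
   q5     q0   q8 
   q6     q1   q9 
   q7     q1  q10 
   q8     q1  q11 
   q9     q3  q12 
   q10    q3  q13 
   q11   q13  q13 
   q12    q0  q14 
 * q13   q14  q14 
   q14   q11  q11 
(> = start, * = accepting)

start=q0; accept=q13; q0-a->q1; q0-b->q2; q1-a->q3; q1-b->q4; q2-a->q3; q2-b->q5; q3-a->q0; q3-b->q6; q4-a->q0; q4-b->q7; q5-a->q0; q5-b->q8; q6-a->q1; q6-b->q9; q7-a->q1; q7-b->q10; q8-a->q1; q8-b->q11; q9-a->q3; q9-b->q12; q10-a->q3; q10-b->q13; q11-a->q13; q11-b->q13; q12-a->q0; q12-b->q14; q13-a->q14; q13-b->q14; q14-a->q11; q14-b->q11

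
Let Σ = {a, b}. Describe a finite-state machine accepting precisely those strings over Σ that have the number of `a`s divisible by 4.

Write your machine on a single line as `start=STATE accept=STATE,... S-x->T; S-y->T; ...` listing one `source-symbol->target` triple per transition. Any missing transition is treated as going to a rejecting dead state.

Keep the running count of `a`s modulo 4: each `a` advances along the cycle s0 → s1 → s2 → s3 → s0 while other symbols loop. Accept at s0.
A 4-state machine:
        a   b  
>* s0   s1  s0 
   s1   s2  s1 
   s2   s3  s2 
   s3   s0  s3 
(> = start, * = accepting)

start=s0; accept=s0; s0-a->s1; s0-b->s0; s1-a->s2; s1-b->s1; s2-a->s3; s2-b->s2; s3-a->s0; s3-b->s3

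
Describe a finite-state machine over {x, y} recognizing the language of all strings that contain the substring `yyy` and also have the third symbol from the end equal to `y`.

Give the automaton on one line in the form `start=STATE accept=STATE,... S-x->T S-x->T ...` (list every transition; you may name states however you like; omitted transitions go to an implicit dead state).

Build one automaton per condition and run them in lockstep. The first has 4 states tracking whether and how much of `yyy` has been seen; the second has 15 states tracking the last 3 symbols read. A product state is a pair (one from each), accepting exactly when both do. After merging equivalent states the machine shrinks.
An 11-state machine:
          x    y  
>  S0     S0   S1 
   S1     S0   S2 
   S2     S0   S3 
 * S3     S4   S3 
 * S4     S5   S6 
 * S5     S7   S8 
 * S6     S9  S10 
   S7     S7   S8 
   S8     S9  S10 
   S9     S5   S6 
   S10    S4   S3 
(> = start, * = accepting)

start=S0 accept=S3,S4,S5,S6 S0-x->S0 S0-y->S1 S1-x->S0 S1-y->S2 S2-x->S0 S2-y->S3 S3-x->S4 S3-y->S3 S4-x->S5 S4-y->S6 S5-x->S7 S5-y->S8 S6-x->S9 S6-y->S10 S7-x->S7 S7-y->S8 S8-x->S9 S8-y->S10 S9-x->S5 S9-y->S6 S10-x->S4 S10-y->S3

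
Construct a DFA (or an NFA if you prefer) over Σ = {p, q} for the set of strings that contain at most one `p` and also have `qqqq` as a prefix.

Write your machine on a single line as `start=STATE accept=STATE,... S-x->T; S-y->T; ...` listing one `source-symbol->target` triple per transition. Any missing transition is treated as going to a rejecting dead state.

Run two small machines in parallel and take their product. One (3 states) tracks the count of `p`s, saturating at 2; the other (6 states) tracks whether the input so far still matches the prefix `qqqq`. Each combined state is a pair, one component from each; accept when both components accept.
        p   q  
>  S0   S1  S2 
   S1   S3  S1 
   S2   S1  S4 
   S3   S3  S3 
   S4   S1  S5 
   S5   S1  S6 
 * S6   S7  S6 
 * S7   S8  S7 
   S8   S8  S8 
(> = start, * = accepting)

start=S0; accept=S6,S7; S0-p->S1; S0-q->S2; S1-p->S3; S1-q->S1; S2-p->S1; S2-q->S4; S3-p->S3; S3-q->S3; S4-p->S1; S4-q->S5; S5-p->S1; S5-q->S6; S6-p->S7; S6-q->S6; S7-p->S8; S7-q->S7; S8-p->S8; S8-q->S8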